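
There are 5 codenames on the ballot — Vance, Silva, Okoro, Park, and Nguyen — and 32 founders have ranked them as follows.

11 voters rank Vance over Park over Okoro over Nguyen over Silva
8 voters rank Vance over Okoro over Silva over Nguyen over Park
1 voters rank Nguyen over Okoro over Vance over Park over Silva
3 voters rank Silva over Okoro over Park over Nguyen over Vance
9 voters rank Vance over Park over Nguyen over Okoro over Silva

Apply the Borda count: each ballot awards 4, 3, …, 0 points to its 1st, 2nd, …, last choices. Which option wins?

Borda scores:
  Vance: 11·4 + 8·4 + 2 + 3·0 + 9·4 = 114
  Silva: 11·0 + 8·2 + 0 + 3·4 + 9·0 = 28
  Okoro: 11·2 + 8·3 + 3 + 3·3 + 9·1 = 67
  Park: 11·3 + 8·0 + 1 + 3·2 + 9·3 = 67
  Nguyen: 11·1 + 8·1 + 4 + 3·1 + 9·2 = 44
Vance has the highest total.

Vance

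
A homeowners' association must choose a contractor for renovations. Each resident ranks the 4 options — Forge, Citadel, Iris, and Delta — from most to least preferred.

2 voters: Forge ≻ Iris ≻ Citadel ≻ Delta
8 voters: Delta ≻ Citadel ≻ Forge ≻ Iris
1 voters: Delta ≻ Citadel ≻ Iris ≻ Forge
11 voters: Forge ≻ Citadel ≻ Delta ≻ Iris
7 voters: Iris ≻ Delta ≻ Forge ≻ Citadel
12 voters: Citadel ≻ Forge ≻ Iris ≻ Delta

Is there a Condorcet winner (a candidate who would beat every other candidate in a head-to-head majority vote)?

Head-to-head results (41 voters total):
Forge vs Citadel: Citadel wins 21–20.
Forge vs Iris: Forge wins 33–8.
Forge vs Delta: Forge wins 25–16.
Citadel vs Iris: Citadel wins 32–9.
Citadel vs Delta: Citadel wins 25–16.
Iris vs Delta: Iris wins 21–20.
Citadel beats each rival — Forge (21–20), Iris (32–9), Delta (25–16) — so Citadel is the Condorcet winner.

Yes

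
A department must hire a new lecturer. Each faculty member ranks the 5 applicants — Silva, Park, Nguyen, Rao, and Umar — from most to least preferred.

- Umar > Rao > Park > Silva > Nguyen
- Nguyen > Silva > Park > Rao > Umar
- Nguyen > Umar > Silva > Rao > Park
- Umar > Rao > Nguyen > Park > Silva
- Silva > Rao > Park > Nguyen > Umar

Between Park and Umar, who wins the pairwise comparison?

Ballots ranking Park above Umar: 2.
Ballots ranking Umar above Park: 3.
Umar wins the head-to-head, 3–2.

Umar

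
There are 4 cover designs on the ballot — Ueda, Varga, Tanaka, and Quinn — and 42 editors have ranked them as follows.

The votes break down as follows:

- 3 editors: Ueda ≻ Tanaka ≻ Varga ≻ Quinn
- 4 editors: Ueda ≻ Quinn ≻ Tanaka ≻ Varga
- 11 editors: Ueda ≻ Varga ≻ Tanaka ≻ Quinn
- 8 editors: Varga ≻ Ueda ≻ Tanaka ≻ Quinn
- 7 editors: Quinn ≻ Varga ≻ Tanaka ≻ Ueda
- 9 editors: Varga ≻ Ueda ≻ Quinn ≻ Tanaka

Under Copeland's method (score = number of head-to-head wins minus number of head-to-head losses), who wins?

Varga

Pairwise results:
  Ueda vs Varga: Varga wins 24–18.
  Ueda vs Tanaka: Ueda wins 35–7.
  Ueda vs Quinn: Ueda wins 35–7.
  Varga vs Tanaka: Varga wins 35–7.
  Varga vs Quinn: Varga wins 31–11.
  Tanaka vs Quinn: Tanaka wins 22–20.
Copeland scores (wins − losses):
  Ueda: 2 − 1 = 1
  Varga: 3 − 0 = 3
  Tanaka: 1 − 2 = -1
  Quinn: 0 − 3 = -3
Varga has the best Copeland score.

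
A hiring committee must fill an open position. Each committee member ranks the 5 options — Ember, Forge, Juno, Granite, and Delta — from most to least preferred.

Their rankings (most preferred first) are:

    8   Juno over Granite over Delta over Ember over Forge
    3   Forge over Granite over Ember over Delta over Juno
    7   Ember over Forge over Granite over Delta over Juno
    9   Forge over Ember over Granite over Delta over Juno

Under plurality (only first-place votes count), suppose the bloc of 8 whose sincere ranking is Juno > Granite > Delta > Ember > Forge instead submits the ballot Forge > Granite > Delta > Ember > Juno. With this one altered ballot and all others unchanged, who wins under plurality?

Forge

First-place totals with the altered ballot: Ember 7, Forge 20, Juno 0, Granite 0, Delta 0.
The winner is unchanged: still Forge.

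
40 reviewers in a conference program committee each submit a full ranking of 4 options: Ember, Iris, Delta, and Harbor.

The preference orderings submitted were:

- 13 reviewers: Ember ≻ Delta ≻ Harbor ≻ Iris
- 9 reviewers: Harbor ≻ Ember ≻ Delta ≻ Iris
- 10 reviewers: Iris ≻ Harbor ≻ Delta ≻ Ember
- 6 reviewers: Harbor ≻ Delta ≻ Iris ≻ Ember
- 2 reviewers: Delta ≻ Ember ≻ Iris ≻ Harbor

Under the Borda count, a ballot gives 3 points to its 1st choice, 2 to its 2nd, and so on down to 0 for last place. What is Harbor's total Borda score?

Borda scores:
  Ember: 13·3 + 9·2 + 10·0 + 6·0 + 2·2 = 61
  Iris: 13·0 + 9·0 + 10·3 + 6·1 + 2·1 = 38
  Delta: 13·2 + 9·1 + 10·1 + 6·2 + 2·3 = 63
  Harbor: 13·1 + 9·3 + 10·2 + 6·3 + 2·0 = 78

78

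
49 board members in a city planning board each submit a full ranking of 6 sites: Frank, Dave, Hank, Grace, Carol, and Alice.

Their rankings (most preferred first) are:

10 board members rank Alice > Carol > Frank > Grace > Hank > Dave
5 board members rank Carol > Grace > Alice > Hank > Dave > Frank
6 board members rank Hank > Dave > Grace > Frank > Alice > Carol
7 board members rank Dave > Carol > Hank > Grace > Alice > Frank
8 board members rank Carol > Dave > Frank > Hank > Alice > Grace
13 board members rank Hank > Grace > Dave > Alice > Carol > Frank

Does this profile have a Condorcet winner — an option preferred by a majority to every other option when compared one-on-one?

No

Head-to-head results (49 voters total):
Frank vs Dave: Dave wins 39–10.
Frank vs Hank: Hank wins 31–18.
Frank vs Grace: Grace wins 31–18.
Frank vs Carol: Carol wins 43–6.
Frank vs Alice: Alice wins 35–14.
Dave vs Hank: Hank wins 34–15.
Dave vs Grace: Grace wins 28–21.
Dave vs Carol: Dave wins 26–23.
Dave vs Alice: Dave wins 34–15.
Hank vs Grace: Hank wins 34–15.
Hank vs Carol: Carol wins 30–19.
Hank vs Alice: Hank wins 34–15.
Grace vs Carol: Carol wins 30–19.
Grace vs Alice: Grace wins 31–18.
Carol vs Alice: Alice wins 29–20.
No candidate beats all others: Dave beats Carol beats Hank beats Dave, a majority cycle.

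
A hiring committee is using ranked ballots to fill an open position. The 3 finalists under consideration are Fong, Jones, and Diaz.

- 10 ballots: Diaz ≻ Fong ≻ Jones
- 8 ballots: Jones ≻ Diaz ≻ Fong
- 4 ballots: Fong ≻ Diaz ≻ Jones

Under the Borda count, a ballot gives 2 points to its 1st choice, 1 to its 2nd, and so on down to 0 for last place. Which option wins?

Borda scores:
  Fong: 10·1 + 8·0 + 4·2 = 18
  Jones: 10·0 + 8·2 + 4·0 = 16
  Diaz: 10·2 + 8·1 + 4·1 = 32
Diaz has the highest total.

Diaz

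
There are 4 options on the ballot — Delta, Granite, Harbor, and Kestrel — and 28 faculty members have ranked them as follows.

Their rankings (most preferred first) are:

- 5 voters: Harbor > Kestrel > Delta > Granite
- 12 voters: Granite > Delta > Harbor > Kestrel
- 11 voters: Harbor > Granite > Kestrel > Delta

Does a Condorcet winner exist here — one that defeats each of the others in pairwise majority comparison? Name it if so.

Head-to-head results (28 voters total):
Delta vs Granite: Granite wins 23–5.
Delta vs Harbor: Harbor wins 16–12.
Delta vs Kestrel: Kestrel wins 16–12.
Granite vs Harbor: Harbor wins 16–12.
Granite vs Kestrel: Granite wins 23–5.
Harbor vs Kestrel: Harbor wins 28–0.
Harbor beats each rival — Delta (16–12), Granite (16–12), Kestrel (28–0) — so Harbor is the Condorcet winner.

Harbor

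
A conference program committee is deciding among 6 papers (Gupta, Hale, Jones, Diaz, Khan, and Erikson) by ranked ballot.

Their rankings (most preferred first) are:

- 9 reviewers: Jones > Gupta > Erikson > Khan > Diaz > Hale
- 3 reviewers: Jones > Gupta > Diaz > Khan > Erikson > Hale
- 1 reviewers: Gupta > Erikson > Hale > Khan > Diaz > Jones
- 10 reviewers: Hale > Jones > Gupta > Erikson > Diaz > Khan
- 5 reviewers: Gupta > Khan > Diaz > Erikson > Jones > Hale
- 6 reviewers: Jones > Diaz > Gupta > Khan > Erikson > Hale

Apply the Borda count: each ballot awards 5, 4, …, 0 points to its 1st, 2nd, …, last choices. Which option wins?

Borda scores:
  Gupta: 9·4 + 3·4 + 5 + 10·3 + 5·5 + 6·3 = 126
  Hale: 9·0 + 3·0 + 3 + 10·5 + 5·0 + 6·0 = 53
  Jones: 9·5 + 3·5 + 0 + 10·4 + 5·1 + 6·5 = 135
  Diaz: 9·1 + 3·3 + 1 + 10·1 + 5·3 + 6·4 = 68
  Khan: 9·2 + 3·2 + 2 + 10·0 + 5·4 + 6·2 = 58
  Erikson: 9·3 + 3·1 + 4 + 10·2 + 5·2 + 6·1 = 70
Jones has the highest total.

Jones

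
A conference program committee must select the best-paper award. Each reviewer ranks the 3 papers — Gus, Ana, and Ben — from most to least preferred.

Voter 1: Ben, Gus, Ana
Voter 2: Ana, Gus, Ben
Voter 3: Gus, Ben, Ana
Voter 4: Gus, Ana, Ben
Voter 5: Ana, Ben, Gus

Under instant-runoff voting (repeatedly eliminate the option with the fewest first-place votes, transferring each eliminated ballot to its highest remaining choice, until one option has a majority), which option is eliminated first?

Ben

Round 1: Gus 2, Ana 2, Ben 1. Ben has the fewest and is eliminated.
Round 2: Gus 3, Ana 2. Gus has a majority.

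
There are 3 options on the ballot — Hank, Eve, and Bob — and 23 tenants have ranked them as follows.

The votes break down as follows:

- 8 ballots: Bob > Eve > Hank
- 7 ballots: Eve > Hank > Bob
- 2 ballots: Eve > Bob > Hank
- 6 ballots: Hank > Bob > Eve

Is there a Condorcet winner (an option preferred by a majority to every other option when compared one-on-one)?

No

Head-to-head results (23 voters total):
Hank vs Eve: Eve wins 17–6.
Hank vs Bob: Hank wins 13–10.
Eve vs Bob: Bob wins 14–9.
No candidate beats all others: Hank beats Bob beats Eve beats Hank, a majority cycle.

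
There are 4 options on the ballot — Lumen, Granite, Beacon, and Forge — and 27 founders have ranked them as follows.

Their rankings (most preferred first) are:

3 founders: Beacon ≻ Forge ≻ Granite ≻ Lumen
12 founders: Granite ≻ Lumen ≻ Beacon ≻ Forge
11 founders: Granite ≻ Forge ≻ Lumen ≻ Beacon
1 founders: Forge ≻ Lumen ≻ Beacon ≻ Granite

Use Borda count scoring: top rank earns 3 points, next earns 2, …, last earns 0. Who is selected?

Borda scores:
  Lumen: 3·0 + 12·2 + 11·1 + 2 = 37
  Granite: 3·1 + 12·3 + 11·3 + 0 = 72
  Beacon: 3·3 + 12·1 + 11·0 + 1 = 22
  Forge: 3·2 + 12·0 + 11·2 + 3 = 31
Granite has the highest total.

Granite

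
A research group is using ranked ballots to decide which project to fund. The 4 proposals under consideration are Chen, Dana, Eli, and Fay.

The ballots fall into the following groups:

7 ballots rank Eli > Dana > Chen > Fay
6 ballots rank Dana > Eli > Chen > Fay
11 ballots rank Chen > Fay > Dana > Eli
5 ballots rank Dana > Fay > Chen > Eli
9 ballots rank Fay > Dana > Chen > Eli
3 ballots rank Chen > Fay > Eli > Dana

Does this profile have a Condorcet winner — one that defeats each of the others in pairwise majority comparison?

Head-to-head results (41 voters total):
Chen vs Dana: Dana wins 27–14.
Chen vs Eli: Chen wins 28–13.
Chen vs Fay: Chen wins 27–14.
Dana vs Eli: Dana wins 31–10.
Dana vs Fay: Fay wins 23–18.
Eli vs Fay: Fay wins 28–13.
No candidate beats all others: Chen beats Fay beats Dana beats Chen, a majority cycle.

No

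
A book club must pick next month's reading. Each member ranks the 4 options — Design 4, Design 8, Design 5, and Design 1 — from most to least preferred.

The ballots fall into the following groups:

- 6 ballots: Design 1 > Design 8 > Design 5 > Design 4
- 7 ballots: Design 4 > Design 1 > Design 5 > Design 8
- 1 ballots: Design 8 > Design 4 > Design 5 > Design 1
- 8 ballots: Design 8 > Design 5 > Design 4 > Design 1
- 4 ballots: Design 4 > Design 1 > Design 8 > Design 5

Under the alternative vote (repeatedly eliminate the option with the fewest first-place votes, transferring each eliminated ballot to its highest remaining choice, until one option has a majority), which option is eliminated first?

Design 5

Round 1: Design 4 11, Design 8 9, Design 1 6, Design 5 0. Design 5 has the fewest and is eliminated.
Round 2: Design 4 11, Design 8 9, Design 1 6. Design 1 has the fewest and is eliminated.
Round 3: Design 8 15, Design 4 11. Design 8 has a majority.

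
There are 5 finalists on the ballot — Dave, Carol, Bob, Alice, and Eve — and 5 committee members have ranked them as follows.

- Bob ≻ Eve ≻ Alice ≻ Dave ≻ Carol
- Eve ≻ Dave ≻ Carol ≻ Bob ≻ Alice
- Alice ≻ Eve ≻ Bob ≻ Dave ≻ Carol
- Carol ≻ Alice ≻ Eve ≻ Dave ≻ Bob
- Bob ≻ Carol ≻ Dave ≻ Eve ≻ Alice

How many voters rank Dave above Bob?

2

Ballots ranking Dave above Bob: 2.
Ballots ranking Bob above Dave: 3.
So 2 of 5 voters prefer Dave to Bob.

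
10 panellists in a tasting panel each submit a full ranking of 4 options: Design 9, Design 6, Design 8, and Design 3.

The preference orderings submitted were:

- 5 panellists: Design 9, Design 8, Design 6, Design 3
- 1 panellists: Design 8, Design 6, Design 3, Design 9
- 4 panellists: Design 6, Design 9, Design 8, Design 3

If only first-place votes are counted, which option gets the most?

Design 9

First-place vote totals:
  Design 9: 5
  Design 6: 4
  Design 8: 1
  Design 3: 0
Design 9 has the most first-place votes.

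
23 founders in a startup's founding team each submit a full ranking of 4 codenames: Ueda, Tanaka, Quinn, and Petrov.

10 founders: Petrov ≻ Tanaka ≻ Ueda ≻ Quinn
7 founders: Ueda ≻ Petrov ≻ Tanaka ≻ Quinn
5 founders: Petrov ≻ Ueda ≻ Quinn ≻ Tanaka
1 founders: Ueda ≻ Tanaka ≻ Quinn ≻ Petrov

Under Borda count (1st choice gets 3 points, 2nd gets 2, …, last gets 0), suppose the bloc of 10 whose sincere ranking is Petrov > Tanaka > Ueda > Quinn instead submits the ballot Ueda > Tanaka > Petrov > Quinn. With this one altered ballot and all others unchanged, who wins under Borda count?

Ueda

Borda totals with the altered ballot: Ueda 64, Tanaka 29, Quinn 6, Petrov 39.
The switch changes the winner from Petrov to Ueda.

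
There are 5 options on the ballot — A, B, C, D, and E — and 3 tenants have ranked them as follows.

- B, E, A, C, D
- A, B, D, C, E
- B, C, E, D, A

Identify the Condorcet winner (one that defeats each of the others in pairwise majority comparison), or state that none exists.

B

Head-to-head results (3 voters total):
A vs B: B wins 2–1.
A vs C: A wins 2–1.
A vs D: A wins 2–1.
A vs E: E wins 2–1.
B vs C: B wins 3–0.
B vs D: B wins 3–0.
B vs E: B wins 3–0.
C vs D: C wins 2–1.
C vs E: C wins 2–1.
D vs E: E wins 2–1.
B beats each rival — A (2–1), C (3–0), D (3–0), E (3–0) — so B is the Condorcet winner.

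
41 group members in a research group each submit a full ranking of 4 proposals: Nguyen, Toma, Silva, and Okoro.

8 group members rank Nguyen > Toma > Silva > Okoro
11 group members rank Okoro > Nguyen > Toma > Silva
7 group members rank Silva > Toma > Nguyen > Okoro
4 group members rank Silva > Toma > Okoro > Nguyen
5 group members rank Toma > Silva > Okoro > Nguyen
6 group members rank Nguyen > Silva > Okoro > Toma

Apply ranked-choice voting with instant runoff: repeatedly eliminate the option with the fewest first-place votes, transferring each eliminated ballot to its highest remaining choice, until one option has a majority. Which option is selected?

Nguyen

Round 1: Nguyen 14, Silva 11, Okoro 11, Toma 5. Toma has the fewest and is eliminated.
Round 2: Silva 16, Nguyen 14, Okoro 11. Okoro has the fewest and is eliminated.
Round 3: Nguyen 25, Silva 16. Nguyen has a majority.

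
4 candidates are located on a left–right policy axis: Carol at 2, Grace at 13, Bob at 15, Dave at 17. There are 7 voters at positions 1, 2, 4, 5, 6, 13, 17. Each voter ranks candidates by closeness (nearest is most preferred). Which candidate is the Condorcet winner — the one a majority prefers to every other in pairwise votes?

Carol

With single-peaked preferences on a line, the Condorcet winner is the candidate closest to the median voter.
The median voter (position 5) is closest to Carol at 2.
Check: Carol vs Dave — voters closer to Carol: 5 of 7.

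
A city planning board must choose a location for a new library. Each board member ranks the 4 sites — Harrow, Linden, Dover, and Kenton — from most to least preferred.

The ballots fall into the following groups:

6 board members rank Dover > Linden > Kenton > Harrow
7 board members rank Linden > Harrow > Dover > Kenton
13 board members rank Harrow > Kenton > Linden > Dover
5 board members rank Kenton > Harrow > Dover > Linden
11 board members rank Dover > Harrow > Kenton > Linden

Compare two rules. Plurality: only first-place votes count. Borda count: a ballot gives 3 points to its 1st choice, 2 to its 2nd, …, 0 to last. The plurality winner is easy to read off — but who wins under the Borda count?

Harrow

Plurality first-place counts: Harrow 13, Linden 7, Dover 17, Kenton 5 → Dover.
Borda totals: Harrow 85, Linden 46, Dover 63, Kenton 58 → Harrow.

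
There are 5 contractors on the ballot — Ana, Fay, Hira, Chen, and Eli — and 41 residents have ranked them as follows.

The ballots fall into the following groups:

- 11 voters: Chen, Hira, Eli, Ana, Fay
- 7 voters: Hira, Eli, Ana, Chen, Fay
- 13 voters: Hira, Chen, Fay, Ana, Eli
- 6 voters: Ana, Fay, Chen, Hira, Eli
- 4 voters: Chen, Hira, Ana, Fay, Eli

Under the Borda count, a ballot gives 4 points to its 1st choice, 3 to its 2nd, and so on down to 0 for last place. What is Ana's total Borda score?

Borda scores:
  Ana: 11·1 + 7·2 + 13·1 + 6·4 + 4·2 = 70
  Fay: 11·0 + 7·0 + 13·2 + 6·3 + 4·1 = 48
  Hira: 11·3 + 7·4 + 13·4 + 6·1 + 4·3 = 131
  Chen: 11·4 + 7·1 + 13·3 + 6·2 + 4·4 = 118
  Eli: 11·2 + 7·3 + 13·0 + 6·0 + 4·0 = 43

70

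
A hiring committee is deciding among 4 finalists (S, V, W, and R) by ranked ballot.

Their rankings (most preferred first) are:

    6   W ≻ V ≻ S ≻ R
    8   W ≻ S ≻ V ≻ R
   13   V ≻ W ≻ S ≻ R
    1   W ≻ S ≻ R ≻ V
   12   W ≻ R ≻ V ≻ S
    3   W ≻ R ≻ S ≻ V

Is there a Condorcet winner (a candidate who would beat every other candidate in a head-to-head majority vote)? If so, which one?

Head-to-head results (43 voters total):
S vs V: V wins 31–12.
S vs W: W wins 43–0.
S vs R: S wins 28–15.
V vs W: W wins 30–13.
V vs R: V wins 27–16.
W vs R: W wins 43–0.
W beats each rival — S (43–0), V (30–13), R (43–0) — so W is the Condorcet winner.

W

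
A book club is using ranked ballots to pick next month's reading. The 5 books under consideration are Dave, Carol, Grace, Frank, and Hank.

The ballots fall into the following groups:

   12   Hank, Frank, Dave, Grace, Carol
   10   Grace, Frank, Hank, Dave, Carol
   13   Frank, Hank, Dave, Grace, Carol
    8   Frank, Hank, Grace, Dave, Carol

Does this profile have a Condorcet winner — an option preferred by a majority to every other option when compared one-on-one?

Yes

Head-to-head results (43 voters total):
Dave vs Carol: Dave wins 43–0.
Dave vs Grace: Dave wins 25–18.
Dave vs Frank: Frank wins 43–0.
Dave vs Hank: Hank wins 43–0.
Carol vs Grace: Grace wins 43–0.
Carol vs Frank: Frank wins 43–0.
Carol vs Hank: Hank wins 43–0.
Grace vs Frank: Frank wins 33–10.
Grace vs Hank: Hank wins 33–10.
Frank vs Hank: Frank wins 31–12.
Frank beats each rival — Dave (43–0), Carol (43–0), Grace (33–10), Hank (31–12) — so Frank is the Condorcet winner.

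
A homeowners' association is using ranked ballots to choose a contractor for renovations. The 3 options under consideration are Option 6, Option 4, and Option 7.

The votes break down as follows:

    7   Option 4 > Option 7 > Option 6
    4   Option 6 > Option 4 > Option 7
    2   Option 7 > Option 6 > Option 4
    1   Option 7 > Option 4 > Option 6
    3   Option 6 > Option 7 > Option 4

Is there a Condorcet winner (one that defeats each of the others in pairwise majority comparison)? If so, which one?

None — there is no Condorcet winner

Head-to-head results (17 voters total):
Option 6 vs Option 4: Option 6 wins 9–8.
Option 6 vs Option 7: Option 7 wins 10–7.
Option 4 vs Option 7: Option 4 wins 11–6.
No candidate beats all others: Option 6 beats Option 4 beats Option 7 beats Option 6, a majority cycle.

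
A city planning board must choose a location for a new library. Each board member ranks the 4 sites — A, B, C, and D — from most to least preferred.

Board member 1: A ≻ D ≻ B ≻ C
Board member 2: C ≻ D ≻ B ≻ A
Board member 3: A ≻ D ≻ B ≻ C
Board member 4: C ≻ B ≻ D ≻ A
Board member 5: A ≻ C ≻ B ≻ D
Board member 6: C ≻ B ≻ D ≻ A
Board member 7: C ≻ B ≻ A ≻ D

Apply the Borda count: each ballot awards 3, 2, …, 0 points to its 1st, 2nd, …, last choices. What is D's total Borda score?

8

Borda scores:
  A: 3 + 0 + 3 + 0 + 3 + 0 + 1 = 10
  B: 1 + 1 + 1 + 2 + 1 + 2 + 2 = 10
  C: 0 + 3 + 0 + 3 + 2 + 3 + 3 = 14
  D: 2 + 2 + 2 + 1 + 0 + 1 + 0 = 8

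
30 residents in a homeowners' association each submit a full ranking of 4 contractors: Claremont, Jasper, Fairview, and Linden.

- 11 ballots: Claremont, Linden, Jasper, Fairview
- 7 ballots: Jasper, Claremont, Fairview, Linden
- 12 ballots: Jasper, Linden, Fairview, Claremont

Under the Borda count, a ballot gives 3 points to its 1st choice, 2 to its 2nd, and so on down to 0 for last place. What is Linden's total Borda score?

46

Borda scores:
  Claremont: 11·3 + 7·2 + 12·0 = 47
  Jasper: 11·1 + 7·3 + 12·3 = 68
  Fairview: 11·0 + 7·1 + 12·1 = 19
  Linden: 11·2 + 7·0 + 12·2 = 46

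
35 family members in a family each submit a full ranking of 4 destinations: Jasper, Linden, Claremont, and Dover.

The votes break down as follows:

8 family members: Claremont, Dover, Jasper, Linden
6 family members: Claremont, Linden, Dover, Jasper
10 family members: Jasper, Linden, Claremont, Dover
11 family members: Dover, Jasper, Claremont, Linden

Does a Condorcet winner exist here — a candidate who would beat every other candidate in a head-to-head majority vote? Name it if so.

Head-to-head results (35 voters total):
Jasper vs Linden: Jasper wins 29–6.
Jasper vs Claremont: Jasper wins 21–14.
Jasper vs Dover: Dover wins 25–10.
Linden vs Claremont: Claremont wins 25–10.
Linden vs Dover: Dover wins 19–16.
Claremont vs Dover: Claremont wins 24–11.
No candidate beats all others: Jasper beats Claremont beats Dover beats Jasper, a majority cycle.

No Condorcet winner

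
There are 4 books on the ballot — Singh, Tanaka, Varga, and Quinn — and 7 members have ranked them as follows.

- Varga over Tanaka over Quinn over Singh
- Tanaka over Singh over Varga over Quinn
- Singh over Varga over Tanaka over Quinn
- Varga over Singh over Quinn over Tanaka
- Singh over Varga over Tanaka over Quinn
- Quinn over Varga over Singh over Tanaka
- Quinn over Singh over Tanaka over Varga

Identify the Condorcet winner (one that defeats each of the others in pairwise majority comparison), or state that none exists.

Head-to-head results (7 voters total):
Singh vs Tanaka: Singh wins 5–2.
Singh vs Varga: Singh wins 4–3.
Singh vs Quinn: Singh wins 4–3.
Tanaka vs Varga: Varga wins 5–2.
Tanaka vs Quinn: Tanaka wins 4–3.
Varga vs Quinn: Varga wins 5–2.
Singh beats each rival — Tanaka (5–2), Varga (4–3), Quinn (4–3) — so Singh is the Condorcet winner.

Singh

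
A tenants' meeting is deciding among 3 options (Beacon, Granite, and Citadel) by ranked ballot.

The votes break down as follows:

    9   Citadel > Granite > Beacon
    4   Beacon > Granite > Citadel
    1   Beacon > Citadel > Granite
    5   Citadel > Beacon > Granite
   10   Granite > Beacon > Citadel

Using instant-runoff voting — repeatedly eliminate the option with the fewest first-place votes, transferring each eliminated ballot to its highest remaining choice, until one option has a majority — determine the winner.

Citadel

Round 1: Citadel 14, Granite 10, Beacon 5. Beacon has the fewest and is eliminated.
Round 2: Citadel 15, Granite 14. Citadel has a majority.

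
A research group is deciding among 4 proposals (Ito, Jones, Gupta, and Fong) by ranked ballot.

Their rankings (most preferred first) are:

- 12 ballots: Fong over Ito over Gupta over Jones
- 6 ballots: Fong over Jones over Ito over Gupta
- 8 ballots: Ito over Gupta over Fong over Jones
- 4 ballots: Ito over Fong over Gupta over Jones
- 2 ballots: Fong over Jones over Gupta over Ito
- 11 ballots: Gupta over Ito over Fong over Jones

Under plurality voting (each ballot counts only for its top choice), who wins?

Fong

First-place vote totals:
  Ito: 12
  Jones: 0
  Gupta: 11
  Fong: 20
Fong has the most first-place votes.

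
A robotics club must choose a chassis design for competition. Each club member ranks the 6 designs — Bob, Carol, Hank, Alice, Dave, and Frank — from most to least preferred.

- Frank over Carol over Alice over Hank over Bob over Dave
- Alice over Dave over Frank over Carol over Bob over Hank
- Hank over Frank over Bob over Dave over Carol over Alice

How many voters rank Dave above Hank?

Ballots ranking Dave above Hank: 1.
Ballots ranking Hank above Dave: 2.
So 1 of 3 voters prefer Dave to Hank.

1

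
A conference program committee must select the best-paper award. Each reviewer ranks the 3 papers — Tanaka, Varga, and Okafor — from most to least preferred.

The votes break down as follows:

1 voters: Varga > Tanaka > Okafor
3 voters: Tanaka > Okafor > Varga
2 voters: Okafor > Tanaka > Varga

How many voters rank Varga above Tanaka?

1

Ballots ranking Varga above Tanaka: 1.
Ballots ranking Tanaka above Varga: 3+2 = 5.
So 1 of 6 voters prefer Varga to Tanaka.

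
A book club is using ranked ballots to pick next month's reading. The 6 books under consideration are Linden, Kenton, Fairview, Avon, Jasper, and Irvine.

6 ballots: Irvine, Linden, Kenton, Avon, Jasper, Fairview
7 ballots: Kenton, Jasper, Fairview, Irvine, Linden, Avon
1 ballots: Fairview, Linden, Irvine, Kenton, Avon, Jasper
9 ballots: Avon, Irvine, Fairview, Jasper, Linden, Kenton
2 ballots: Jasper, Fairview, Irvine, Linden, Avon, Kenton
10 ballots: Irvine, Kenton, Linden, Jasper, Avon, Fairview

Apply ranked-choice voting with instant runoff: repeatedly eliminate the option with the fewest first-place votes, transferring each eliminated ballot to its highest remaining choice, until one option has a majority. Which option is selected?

Irvine

Round 1: Irvine 16, Avon 9, Kenton 7, Jasper 2, Fairview 1, Linden 0. Linden has the fewest and is eliminated.
Round 2: Irvine 16, Avon 9, Kenton 7, Jasper 2, Fairview 1. Fairview has the fewest and is eliminated.
Round 3: Irvine 17, Avon 9, Kenton 7, Jasper 2. Jasper has the fewest and is eliminated.
Round 4: Irvine 19, Avon 9, Kenton 7. Irvine has a majority.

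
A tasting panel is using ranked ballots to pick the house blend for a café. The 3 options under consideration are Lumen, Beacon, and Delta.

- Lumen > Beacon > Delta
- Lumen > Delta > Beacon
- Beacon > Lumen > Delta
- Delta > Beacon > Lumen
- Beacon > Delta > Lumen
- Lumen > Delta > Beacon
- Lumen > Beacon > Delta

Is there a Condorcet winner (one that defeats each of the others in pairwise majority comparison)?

Head-to-head results (7 voters total):
Lumen vs Beacon: Lumen wins 4–3.
Lumen vs Delta: Lumen wins 5–2.
Beacon vs Delta: Beacon wins 4–3.
Lumen beats each rival — Beacon (4–3), Delta (5–2) — so Lumen is the Condorcet winner.

Yes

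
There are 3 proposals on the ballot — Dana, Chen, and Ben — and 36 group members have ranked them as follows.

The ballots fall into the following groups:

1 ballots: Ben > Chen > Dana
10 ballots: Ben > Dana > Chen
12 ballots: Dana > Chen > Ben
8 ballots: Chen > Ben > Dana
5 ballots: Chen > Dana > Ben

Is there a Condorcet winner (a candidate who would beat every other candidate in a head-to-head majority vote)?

No

Head-to-head results (36 voters total):
Dana vs Chen: Dana wins 22–14.
Dana vs Ben: Ben wins 19–17.
Chen vs Ben: Chen wins 25–11.
No candidate beats all others: Dana beats Chen beats Ben beats Dana, a majority cycle.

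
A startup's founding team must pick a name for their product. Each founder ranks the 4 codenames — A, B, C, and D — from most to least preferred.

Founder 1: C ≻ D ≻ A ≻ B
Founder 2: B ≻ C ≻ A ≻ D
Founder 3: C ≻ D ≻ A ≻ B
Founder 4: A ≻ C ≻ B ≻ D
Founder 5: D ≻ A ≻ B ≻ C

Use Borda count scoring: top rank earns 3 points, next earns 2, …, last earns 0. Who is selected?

Borda scores:
  A: 1 + 1 + 1 + 3 + 2 = 8
  B: 0 + 3 + 0 + 1 + 1 = 5
  C: 3 + 2 + 3 + 2 + 0 = 10
  D: 2 + 0 + 2 + 0 + 3 = 7
C has the highest total.

C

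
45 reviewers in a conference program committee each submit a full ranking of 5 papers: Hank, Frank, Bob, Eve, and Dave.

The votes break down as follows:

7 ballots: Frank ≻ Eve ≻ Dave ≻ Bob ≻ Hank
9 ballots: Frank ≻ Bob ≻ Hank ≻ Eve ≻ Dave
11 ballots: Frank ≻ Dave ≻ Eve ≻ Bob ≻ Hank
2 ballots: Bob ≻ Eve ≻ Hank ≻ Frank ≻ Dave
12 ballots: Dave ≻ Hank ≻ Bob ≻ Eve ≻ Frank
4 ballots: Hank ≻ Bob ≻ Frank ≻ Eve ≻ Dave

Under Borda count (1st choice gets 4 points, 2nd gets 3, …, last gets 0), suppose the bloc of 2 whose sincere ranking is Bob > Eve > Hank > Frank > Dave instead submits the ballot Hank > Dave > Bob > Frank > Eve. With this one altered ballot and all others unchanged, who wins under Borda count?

Borda totals with the altered ballot: Hank 78, Frank 118, Bob 85, Eve 68, Dave 101.
The winner is unchanged: still Frank.

Frank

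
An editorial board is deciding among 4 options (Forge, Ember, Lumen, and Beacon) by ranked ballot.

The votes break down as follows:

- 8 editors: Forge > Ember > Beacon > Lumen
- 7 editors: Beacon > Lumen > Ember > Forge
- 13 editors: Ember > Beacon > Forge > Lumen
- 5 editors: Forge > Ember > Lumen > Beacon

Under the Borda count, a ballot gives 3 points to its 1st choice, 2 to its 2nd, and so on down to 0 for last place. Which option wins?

Ember

Borda scores:
  Forge: 8·3 + 7·0 + 13·1 + 5·3 = 52
  Ember: 8·2 + 7·1 + 13·3 + 5·2 = 72
  Lumen: 8·0 + 7·2 + 13·0 + 5·1 = 19
  Beacon: 8·1 + 7·3 + 13·2 + 5·0 = 55
Ember has the highest total.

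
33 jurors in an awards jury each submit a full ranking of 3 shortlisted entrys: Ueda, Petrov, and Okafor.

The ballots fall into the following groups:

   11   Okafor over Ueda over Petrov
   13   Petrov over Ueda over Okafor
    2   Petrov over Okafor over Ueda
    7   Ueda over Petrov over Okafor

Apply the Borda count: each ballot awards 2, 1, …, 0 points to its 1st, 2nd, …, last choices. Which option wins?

Ueda

Borda scores:
  Ueda: 11·1 + 13·1 + 2·0 + 7·2 = 38
  Petrov: 11·0 + 13·2 + 2·2 + 7·1 = 37
  Okafor: 11·2 + 13·0 + 2·1 + 7·0 = 24
Ueda has the highest total.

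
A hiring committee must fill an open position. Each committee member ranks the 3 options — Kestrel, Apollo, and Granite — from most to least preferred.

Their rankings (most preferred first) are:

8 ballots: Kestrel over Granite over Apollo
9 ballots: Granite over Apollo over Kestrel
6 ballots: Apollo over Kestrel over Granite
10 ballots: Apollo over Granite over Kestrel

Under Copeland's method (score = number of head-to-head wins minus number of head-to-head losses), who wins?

Granite

Pairwise results:
  Kestrel vs Apollo: Apollo wins 25–8.
  Kestrel vs Granite: Granite wins 19–14.
  Apollo vs Granite: Granite wins 17–16.
Copeland scores (wins − losses):
  Kestrel: 0 − 2 = -2
  Apollo: 1 − 1 = 0
  Granite: 2 − 0 = 2
Granite has the best Copeland score.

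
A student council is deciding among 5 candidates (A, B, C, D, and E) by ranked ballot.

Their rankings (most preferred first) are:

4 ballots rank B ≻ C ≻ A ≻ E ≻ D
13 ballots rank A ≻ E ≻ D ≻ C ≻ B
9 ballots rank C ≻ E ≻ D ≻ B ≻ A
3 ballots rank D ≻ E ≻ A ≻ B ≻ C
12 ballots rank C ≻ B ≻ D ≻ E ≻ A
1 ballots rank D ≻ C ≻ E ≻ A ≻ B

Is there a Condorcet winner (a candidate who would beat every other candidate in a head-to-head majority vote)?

Head-to-head results (42 voters total):
A vs B: B wins 25–17.
A vs C: C wins 26–16.
A vs D: D wins 25–17.
A vs E: E wins 25–17.
B vs C: C wins 35–7.
B vs D: D wins 26–16.
B vs E: E wins 26–16.
C vs D: C wins 25–17.
C vs E: C wins 26–16.
D vs E: E wins 26–16.
C beats each rival — A (26–16), B (35–7), D (25–17), E (26–16) — so C is the Condorcet winner.

Yes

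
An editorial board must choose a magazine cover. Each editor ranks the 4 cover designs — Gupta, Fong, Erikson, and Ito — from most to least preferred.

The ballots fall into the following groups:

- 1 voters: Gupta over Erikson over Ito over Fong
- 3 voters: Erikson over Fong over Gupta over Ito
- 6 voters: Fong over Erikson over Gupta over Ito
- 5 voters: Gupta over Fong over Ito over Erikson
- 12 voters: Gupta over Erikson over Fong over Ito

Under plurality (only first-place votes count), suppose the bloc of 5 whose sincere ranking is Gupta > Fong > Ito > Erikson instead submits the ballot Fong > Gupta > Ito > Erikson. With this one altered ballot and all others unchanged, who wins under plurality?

Gupta

First-place totals with the altered ballot: Gupta 13, Fong 11, Erikson 3, Ito 0.
The winner is unchanged: still Gupta.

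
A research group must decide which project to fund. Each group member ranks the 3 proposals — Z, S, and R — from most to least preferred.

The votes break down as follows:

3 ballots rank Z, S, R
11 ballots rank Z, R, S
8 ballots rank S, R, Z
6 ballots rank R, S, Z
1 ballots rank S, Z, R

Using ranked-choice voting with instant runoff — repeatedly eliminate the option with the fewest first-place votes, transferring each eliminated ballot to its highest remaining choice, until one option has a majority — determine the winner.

S

Round 1: Z 14, S 9, R 6. R has the fewest and is eliminated.
Round 2: S 15, Z 14. S has a majority.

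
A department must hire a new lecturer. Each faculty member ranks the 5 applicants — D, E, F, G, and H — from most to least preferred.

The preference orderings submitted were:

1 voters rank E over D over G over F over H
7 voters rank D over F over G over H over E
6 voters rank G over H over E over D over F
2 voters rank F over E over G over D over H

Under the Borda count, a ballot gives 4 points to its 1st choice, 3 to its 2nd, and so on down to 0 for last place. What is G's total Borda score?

44

Borda scores:
  D: 3 + 7·4 + 6·1 + 2·1 = 39
  E: 4 + 7·0 + 6·2 + 2·3 = 22
  F: 1 + 7·3 + 6·0 + 2·4 = 30
  G: 2 + 7·2 + 6·4 + 2·2 = 44
  H: 0 + 7·1 + 6·3 + 2·0 = 25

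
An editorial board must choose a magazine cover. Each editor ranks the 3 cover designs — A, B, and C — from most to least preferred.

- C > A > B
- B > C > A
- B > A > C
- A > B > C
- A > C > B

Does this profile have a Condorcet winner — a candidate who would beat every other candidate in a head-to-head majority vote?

Yes

Head-to-head results (5 voters total):
A vs B: A wins 3–2.
A vs C: A wins 3–2.
B vs C: B wins 3–2.
A beats each rival — B (3–2), C (3–2) — so A is the Condorcet winner.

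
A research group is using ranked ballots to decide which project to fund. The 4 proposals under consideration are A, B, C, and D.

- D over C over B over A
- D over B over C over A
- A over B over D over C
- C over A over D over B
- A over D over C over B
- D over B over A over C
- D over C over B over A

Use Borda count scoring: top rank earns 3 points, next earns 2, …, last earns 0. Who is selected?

D

Borda scores:
  A: 0 + 0 + 3 + 2 + 3 + 1 + 0 = 9
  B: 1 + 2 + 2 + 0 + 0 + 2 + 1 = 8
  C: 2 + 1 + 0 + 3 + 1 + 0 + 2 = 9
  D: 3 + 3 + 1 + 1 + 2 + 3 + 3 = 16
D has the highest total.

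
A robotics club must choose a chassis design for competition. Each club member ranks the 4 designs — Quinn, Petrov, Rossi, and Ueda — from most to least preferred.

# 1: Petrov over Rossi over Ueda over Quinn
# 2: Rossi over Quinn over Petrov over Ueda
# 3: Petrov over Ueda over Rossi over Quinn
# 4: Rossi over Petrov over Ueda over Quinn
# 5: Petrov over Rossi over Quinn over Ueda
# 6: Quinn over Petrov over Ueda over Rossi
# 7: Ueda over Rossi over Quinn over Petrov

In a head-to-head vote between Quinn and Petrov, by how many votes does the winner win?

1

Ballots ranking Quinn above Petrov: 3.
Ballots ranking Petrov above Quinn: 4.
Petrov wins 4–3, a margin of 1.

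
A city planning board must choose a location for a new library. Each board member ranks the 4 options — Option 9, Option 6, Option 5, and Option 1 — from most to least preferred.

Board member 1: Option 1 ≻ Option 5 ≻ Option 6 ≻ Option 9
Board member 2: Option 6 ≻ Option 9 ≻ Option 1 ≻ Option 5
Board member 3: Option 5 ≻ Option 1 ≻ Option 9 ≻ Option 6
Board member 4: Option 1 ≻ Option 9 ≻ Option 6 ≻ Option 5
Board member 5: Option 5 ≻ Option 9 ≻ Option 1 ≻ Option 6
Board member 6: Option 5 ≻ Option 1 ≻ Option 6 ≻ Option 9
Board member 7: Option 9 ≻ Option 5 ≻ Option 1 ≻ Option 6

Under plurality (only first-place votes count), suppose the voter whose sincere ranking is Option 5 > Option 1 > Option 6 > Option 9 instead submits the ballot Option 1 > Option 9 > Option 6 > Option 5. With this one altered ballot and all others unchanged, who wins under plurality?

First-place totals with the altered ballot: Option 9 1, Option 6 1, Option 5 2, Option 1 3.
The switch changes the winner from Option 5 to Option 1.

Option 1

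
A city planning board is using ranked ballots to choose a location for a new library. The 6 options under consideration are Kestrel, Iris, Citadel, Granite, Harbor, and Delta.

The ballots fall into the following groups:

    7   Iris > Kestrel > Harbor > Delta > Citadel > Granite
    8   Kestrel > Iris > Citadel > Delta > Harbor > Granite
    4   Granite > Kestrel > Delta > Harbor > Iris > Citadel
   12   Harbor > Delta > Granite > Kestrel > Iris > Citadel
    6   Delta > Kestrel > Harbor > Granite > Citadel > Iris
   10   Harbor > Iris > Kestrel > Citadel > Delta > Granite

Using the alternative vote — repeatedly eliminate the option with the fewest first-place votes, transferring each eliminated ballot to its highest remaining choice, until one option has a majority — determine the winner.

Round 1: Harbor 22, Kestrel 8, Iris 7, Delta 6, Granite 4, Citadel 0. Citadel has the fewest and is eliminated.
Round 2: Harbor 22, Kestrel 8, Iris 7, Delta 6, Granite 4. Granite has the fewest and is eliminated.
Round 3: Harbor 22, Kestrel 12, Iris 7, Delta 6. Delta has the fewest and is eliminated.
Round 4: Harbor 22, Kestrel 18, Iris 7. Iris has the fewest and is eliminated.
Round 5: Kestrel 25, Harbor 22. Kestrel has a majority.

Kestrel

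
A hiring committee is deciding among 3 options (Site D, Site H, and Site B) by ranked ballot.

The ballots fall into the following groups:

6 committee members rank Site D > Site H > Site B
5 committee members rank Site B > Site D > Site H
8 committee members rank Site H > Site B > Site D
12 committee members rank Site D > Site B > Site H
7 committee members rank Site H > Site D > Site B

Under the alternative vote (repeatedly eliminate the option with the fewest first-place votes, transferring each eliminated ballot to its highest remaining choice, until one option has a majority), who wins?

Site D

Round 1: Site D 18, Site H 15, Site B 5. Site B has the fewest and is eliminated.
Round 2: Site D 23, Site H 15. Site D has a majority.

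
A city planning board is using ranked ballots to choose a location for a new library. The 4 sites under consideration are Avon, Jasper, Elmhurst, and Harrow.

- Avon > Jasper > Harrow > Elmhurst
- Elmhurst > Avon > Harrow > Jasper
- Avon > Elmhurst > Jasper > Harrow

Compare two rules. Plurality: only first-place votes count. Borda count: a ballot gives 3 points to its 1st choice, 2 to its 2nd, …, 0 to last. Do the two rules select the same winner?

Yes

Plurality first-place counts: Avon 2, Jasper 0, Elmhurst 1, Harrow 0 → Avon.
Borda totals: Avon 8, Jasper 3, Elmhurst 5, Harrow 2 → Avon.
The two rules agree on Avon.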